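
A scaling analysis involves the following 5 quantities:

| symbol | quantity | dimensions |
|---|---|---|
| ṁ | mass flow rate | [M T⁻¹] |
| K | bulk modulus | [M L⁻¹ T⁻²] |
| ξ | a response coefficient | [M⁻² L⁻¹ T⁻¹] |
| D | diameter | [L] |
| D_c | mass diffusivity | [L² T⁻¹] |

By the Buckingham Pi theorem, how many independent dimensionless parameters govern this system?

2

There are 5 variables and 3 base dimensions (M, L, T).
The dimension matrix has rank 3.
Independent dimensionless groups: 5 − 3 = 2.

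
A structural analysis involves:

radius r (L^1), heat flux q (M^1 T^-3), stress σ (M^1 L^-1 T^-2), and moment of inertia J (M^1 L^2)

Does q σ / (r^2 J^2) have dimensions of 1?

no

Sum the exponent of each base dimension across the product:
  M: −2·[r]_M + [q]_M + [σ]_M − 2·[J]_M = −2·(0) + (1) + (1) − 2·(1) = 0
  L: −2·[r]_L + [q]_L + [σ]_L − 2·[J]_L = −2·(1) + (0) + (-1) − 2·(2) = -7
  T: −2·[r]_T + [q]_T + [σ]_T − 2·[J]_T = −2·(0) + (-3) + (-2) − 2·(0) = -5
Net dimensions [L⁻⁷ T⁻⁵] ≠ [1] — not dimensionless.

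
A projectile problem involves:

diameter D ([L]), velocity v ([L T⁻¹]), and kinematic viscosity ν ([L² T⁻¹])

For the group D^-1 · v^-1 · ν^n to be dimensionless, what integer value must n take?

1

Balance the L exponent: (2)·n from ν, plus −(1) − (1) = -2 from the rest, must sum to zero.
2n − 2 = 0, so n = 1.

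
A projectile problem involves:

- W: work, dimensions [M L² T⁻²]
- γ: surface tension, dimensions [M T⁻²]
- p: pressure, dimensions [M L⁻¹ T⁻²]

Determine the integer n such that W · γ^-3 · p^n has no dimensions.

2

Balance the M exponent: (1)·n from p, plus (1) − 3·(1) = -2 from the rest, must sum to zero.
n − 2 = 0, so n = 2.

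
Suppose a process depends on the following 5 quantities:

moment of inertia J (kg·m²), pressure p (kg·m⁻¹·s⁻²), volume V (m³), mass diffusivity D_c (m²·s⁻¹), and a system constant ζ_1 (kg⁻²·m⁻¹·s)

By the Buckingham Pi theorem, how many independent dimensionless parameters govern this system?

There are 5 variables and 3 base dimensions (M, L, T).
The dimension matrix has rank 3.
Independent dimensionless groups: 5 − 3 = 2.

2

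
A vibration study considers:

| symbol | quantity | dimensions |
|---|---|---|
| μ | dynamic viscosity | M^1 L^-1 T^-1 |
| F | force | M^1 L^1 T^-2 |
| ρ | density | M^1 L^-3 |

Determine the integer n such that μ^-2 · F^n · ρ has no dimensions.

Balance the M exponent: (1)·n from F, plus −2·(1) + (1) = -1 from the rest, must sum to zero.
n − 1 = 0, so n = 1.

1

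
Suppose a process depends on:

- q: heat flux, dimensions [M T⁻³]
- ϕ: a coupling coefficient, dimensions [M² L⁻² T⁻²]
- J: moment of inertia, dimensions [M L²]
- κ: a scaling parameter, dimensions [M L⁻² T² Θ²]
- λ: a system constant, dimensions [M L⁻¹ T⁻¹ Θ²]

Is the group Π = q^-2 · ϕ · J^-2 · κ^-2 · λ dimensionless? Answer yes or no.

no

Sum the exponent of each base dimension across the product:
  M: −2·[q]_M + [ϕ]_M − 2·[J]_M − 2·[κ]_M + [λ]_M = −2·(1) + (2) − 2·(1) − 2·(1) + (1) = -3
  L: −2·[q]_L + [ϕ]_L − 2·[J]_L − 2·[κ]_L + [λ]_L = −2·(0) + (-2) − 2·(2) − 2·(-2) + (-1) = -3
  T: −2·[q]_T + [ϕ]_T − 2·[J]_T − 2·[κ]_T + [λ]_T = −2·(-3) + (-2) − 2·(0) − 2·(2) + (-1) = -1
  Θ: −2·[q]_Θ + [ϕ]_Θ − 2·[J]_Θ − 2·[κ]_Θ + [λ]_Θ = −2·(0) + (0) − 2·(0) − 2·(2) + (2) = -2
Net dimensions [M⁻³ L⁻³ T⁻¹ Θ⁻²] ≠ [1] — not dimensionless.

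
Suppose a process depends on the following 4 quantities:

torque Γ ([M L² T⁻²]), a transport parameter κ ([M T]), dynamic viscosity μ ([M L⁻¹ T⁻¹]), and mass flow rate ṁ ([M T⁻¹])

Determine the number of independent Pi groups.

1

There are 4 variables and 3 base dimensions (M, L, T).
The dimension matrix has rank 3.
Independent dimensionless groups: 4 − 3 = 1.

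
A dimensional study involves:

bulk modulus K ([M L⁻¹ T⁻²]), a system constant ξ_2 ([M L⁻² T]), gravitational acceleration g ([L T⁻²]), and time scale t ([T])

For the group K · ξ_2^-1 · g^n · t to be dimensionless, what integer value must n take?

-1

Balance the L exponent: (1)·n from g, plus (-1) − (-2) + (0) = 1 from the rest, must sum to zero.
n + 1 = 0, so n = -1.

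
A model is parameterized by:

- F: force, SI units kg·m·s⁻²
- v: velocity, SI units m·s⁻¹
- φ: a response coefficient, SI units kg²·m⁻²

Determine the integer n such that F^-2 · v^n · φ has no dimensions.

Balance the L exponent: (1)·n from v, plus −2·(1) + (-2) = -4 from the rest, must sum to zero.
n − 4 = 0, so n = 4.

4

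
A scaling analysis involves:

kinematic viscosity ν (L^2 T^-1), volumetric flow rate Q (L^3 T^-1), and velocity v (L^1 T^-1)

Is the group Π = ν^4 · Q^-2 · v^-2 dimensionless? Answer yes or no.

yes

Sum the exponent of each base dimension across the product:
  M: 4·[ν]_M − 2·[Q]_M − 2·[v]_M = 4·(0) − 2·(0) − 2·(0) = 0
  L: 4·[ν]_L − 2·[Q]_L − 2·[v]_L = 4·(2) − 2·(3) − 2·(1) = 0
  T: 4·[ν]_T − 2·[Q]_T − 2·[v]_T = 4·(-1) − 2·(-1) − 2·(-1) = 0
All base exponents vanish — dimensionless.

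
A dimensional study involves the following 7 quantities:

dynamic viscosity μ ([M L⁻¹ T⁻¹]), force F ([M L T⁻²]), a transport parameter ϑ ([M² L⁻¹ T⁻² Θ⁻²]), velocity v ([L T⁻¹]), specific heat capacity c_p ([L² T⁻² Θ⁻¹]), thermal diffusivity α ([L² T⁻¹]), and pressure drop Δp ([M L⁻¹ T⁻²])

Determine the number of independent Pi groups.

There are 7 variables and 4 base dimensions (M, L, T, Θ).
The dimension matrix has rank 4.
Independent dimensionless groups: 7 − 4 = 3.

3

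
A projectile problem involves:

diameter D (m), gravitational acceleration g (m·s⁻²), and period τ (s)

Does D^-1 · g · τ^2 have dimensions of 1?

Sum the exponent of each base dimension across the product:
  M: −[D]_M + [g]_M + 2·[τ]_M = −(0) + (0) + 2·(0) = 0
  L: −[D]_L + [g]_L + 2·[τ]_L = −(1) + (1) + 2·(0) = 0
  T: −[D]_T + [g]_T + 2·[τ]_T = −(0) + (-2) + 2·(1) = 0
All base exponents vanish — dimensionless.

yes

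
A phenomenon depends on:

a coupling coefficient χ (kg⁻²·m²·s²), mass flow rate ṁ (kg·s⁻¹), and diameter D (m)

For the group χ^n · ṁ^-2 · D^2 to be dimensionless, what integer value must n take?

-1

Balance the M exponent: (-2)·n from χ, plus −2·(1) + 2·(0) = -2 from the rest, must sum to zero.
-2n − 2 = 0, so n = -1.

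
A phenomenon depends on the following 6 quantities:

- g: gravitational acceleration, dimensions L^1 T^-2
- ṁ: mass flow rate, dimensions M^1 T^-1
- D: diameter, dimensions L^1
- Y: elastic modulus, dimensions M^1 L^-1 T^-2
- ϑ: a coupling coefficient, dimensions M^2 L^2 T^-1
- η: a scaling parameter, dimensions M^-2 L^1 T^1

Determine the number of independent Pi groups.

There are 6 variables and 3 base dimensions (M, L, T).
The dimension matrix has rank 3.
Independent dimensionless groups: 6 − 3 = 3.

3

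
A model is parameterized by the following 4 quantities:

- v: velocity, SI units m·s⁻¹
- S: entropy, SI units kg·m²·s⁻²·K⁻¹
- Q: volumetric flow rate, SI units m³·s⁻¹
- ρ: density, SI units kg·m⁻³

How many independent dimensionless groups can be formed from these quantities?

0

There are 4 variables and 4 base dimensions (M, L, T, Θ).
The dimension matrix has rank 4.
Independent dimensionless groups: 4 − 4 = 0.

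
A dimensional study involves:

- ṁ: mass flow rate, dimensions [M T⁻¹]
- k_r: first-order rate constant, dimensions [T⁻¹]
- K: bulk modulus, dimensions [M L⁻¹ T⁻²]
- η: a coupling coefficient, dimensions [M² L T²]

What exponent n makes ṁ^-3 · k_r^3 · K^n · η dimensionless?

1

Balance the M exponent: (1)·n from K, plus −3·(1) + 3·(0) + (2) = -1 from the rest, must sum to zero.
n − 1 = 0, so n = 1.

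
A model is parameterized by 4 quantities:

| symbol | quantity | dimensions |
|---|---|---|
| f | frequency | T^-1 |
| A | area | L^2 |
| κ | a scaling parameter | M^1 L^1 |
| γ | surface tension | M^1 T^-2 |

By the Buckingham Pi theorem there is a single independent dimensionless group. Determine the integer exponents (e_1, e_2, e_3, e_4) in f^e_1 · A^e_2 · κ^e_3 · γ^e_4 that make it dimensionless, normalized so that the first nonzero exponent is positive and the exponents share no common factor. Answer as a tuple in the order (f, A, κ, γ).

(4, -1, 2, -2)

M: e_1·(0) + e_2·(0) + e_3·(1) + e_4·(1) = 0
L: e_1·(0) + e_2·(2) + e_3·(1) + e_4·(0) = 0
T: e_1·(-1) + e_2·(0) + e_3·(0) + e_4·(-2) = 0
Solving this homogeneous linear system for the smallest-integer solution (first nonzero entry positive) gives (4, -1, 2, -2).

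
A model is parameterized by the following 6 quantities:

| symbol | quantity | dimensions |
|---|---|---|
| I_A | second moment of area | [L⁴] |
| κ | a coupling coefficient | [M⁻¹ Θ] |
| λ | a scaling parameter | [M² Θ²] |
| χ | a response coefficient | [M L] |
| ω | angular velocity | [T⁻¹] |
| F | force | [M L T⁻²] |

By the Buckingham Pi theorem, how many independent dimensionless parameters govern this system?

There are 6 variables and 4 base dimensions (M, L, T, Θ).
The dimension matrix has rank 4.
Independent dimensionless groups: 6 − 4 = 2.

2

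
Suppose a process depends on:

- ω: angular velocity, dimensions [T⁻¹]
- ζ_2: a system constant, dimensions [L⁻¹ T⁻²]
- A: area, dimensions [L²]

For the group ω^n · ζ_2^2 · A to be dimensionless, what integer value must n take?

Balance the T exponent: (-1)·n from ω, plus 2·(-2) + (0) = -4 from the rest, must sum to zero.
−n − 4 = 0, so n = -4.

-4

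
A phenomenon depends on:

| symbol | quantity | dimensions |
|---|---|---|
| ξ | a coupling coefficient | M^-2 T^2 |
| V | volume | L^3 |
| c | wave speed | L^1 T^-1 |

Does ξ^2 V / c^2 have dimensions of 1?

Sum the exponent of each base dimension across the product:
  M: 2·[ξ]_M + [V]_M − 2·[c]_M = 2·(-2) + (0) − 2·(0) = -4
  L: 2·[ξ]_L + [V]_L − 2·[c]_L = 2·(0) + (3) − 2·(1) = 1
  T: 2·[ξ]_T + [V]_T − 2·[c]_T = 2·(2) + (0) − 2·(-1) = 6
Net dimensions [M⁻⁴ L T⁶] ≠ [1] — not dimensionless.

no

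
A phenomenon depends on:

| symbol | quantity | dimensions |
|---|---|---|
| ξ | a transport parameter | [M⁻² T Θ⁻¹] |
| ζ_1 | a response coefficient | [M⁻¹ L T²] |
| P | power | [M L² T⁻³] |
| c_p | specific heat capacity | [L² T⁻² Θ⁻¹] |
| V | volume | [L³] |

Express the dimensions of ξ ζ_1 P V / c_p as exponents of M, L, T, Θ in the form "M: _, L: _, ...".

Collect each base-dimension exponent across the product:
  M: (-2) + (-1) + (1) − (0) + (0) = -2
  L: (0) + (1) + (2) − (2) + (3) = 4
  T: (1) + (2) + (-3) − (-2) + (0) = 2
  Θ: (-1) + (0) + (0) − (-1) + (0) = 0
So the dimensions are [M⁻² L⁴ T²].

M: -2, L: 4, T: 2, Θ: 0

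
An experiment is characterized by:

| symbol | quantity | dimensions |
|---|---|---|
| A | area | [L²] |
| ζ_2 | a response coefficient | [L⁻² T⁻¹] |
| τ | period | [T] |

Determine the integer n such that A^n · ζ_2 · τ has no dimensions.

Balance the L exponent: (2)·n from A, plus (-2) + (0) = -2 from the rest, must sum to zero.
2n − 2 = 0, so n = 1.

1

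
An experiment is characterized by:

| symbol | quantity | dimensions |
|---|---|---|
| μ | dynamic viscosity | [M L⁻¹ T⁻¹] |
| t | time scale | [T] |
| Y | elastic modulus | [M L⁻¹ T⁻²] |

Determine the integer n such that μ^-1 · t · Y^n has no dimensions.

1

Balance the M exponent: (1)·n from Y, plus −(1) + (0) = -1 from the rest, must sum to zero.
n − 1 = 0, so n = 1.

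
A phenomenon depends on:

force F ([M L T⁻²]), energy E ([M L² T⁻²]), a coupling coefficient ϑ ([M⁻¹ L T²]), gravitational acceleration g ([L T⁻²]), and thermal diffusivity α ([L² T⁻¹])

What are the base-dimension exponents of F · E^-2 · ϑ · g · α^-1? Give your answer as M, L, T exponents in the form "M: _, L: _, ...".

M: -2, L: -3, T: 3

Collect each base-dimension exponent across the product:
  M: (1) − 2·(1) + (-1) + (0) − (0) = -2
  L: (1) − 2·(2) + (1) + (1) − (2) = -3
  T: (-2) − 2·(-2) + (2) + (-2) − (-1) = 3
So the dimensions are [M⁻² L⁻³ T³].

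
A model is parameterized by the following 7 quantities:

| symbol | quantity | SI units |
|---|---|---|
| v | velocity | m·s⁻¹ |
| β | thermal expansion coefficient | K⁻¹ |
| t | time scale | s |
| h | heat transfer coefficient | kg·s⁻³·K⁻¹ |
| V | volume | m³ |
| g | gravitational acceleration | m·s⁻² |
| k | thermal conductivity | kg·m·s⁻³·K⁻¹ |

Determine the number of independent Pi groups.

There are 7 variables and 4 base dimensions (M, L, T, Θ).
The dimension matrix has rank 4.
Independent dimensionless groups: 7 − 4 = 3.

3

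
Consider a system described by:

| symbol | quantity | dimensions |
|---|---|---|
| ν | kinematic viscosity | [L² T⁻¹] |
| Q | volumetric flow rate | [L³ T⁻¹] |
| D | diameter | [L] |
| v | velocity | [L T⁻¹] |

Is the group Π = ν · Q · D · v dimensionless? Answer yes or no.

no

Sum the exponent of each base dimension across the product:
  L: [ν]_L + [Q]_L + [D]_L + [v]_L = (2) + (3) + (1) + (1) = 7
  T: [ν]_T + [Q]_T + [D]_T + [v]_T = (-1) + (-1) + (0) + (-1) = -3
Net dimensions [L⁷ T⁻³] ≠ [1] — not dimensionless.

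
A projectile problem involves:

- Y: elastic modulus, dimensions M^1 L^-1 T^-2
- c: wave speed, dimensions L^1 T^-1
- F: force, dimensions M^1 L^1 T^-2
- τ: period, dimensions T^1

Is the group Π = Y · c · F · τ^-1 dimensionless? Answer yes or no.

Sum the exponent of each base dimension across the product:
  M: [Y]_M + [c]_M + [F]_M − [τ]_M = (1) + (0) + (1) − (0) = 2
  L: [Y]_L + [c]_L + [F]_L − [τ]_L = (-1) + (1) + (1) − (0) = 1
  T: [Y]_T + [c]_T + [F]_T − [τ]_T = (-2) + (-1) + (-2) − (1) = -6
Net dimensions [M² L T⁻⁶] ≠ [1] — not dimensionless.

no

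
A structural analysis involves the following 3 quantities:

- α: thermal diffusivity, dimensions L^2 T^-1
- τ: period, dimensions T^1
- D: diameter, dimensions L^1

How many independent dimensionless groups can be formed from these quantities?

There are 3 variables and 2 base dimensions (L, T).
The dimension matrix has rank 2.
Independent dimensionless groups: 3 − 2 = 1.

1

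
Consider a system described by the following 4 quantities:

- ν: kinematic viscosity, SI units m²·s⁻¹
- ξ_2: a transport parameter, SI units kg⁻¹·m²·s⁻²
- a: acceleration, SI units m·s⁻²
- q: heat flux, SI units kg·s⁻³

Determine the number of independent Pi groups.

1

There are 4 variables and 3 base dimensions (M, L, T).
The dimension matrix has rank 3.
Independent dimensionless groups: 4 − 3 = 1.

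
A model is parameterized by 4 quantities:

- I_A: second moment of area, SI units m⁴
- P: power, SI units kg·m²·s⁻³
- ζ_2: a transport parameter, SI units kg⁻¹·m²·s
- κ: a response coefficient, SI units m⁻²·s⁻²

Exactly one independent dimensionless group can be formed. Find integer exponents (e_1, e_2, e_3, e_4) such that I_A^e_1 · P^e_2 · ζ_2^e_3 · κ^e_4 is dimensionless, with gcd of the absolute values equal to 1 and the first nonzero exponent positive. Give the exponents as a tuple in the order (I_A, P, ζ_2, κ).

(3, -2, -2, 2)

M: e_1·(0) + e_2·(1) + e_3·(-1) + e_4·(0) = 0
L: e_1·(4) + e_2·(2) + e_3·(2) + e_4·(-2) = 0
T: e_1·(0) + e_2·(-3) + e_3·(1) + e_4·(-2) = 0
Solving this homogeneous linear system for the smallest-integer solution (first nonzero entry positive) gives (3, -2, -2, 2).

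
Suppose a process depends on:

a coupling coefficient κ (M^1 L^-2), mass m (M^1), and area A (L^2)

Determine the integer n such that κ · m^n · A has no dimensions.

Balance the M exponent: (1)·n from m, plus (1) + (0) = 1 from the rest, must sum to zero.
n + 1 = 0, so n = -1.

-1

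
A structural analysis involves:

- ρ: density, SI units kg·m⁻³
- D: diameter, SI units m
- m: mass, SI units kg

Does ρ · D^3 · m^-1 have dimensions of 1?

yes

Sum the exponent of each base dimension across the product:
  M: [ρ]_M + 3·[D]_M − [m]_M = (1) + 3·(0) − (1) = 0
  L: [ρ]_L + 3·[D]_L − [m]_L = (-3) + 3·(1) − (0) = 0
  T: [ρ]_T + 3·[D]_T − [m]_T = (0) + 3·(0) − (0) = 0
  Θ: [ρ]_Θ + 3·[D]_Θ − [m]_Θ = (0) + 3·(0) − (0) = 0
All base exponents vanish — dimensionless.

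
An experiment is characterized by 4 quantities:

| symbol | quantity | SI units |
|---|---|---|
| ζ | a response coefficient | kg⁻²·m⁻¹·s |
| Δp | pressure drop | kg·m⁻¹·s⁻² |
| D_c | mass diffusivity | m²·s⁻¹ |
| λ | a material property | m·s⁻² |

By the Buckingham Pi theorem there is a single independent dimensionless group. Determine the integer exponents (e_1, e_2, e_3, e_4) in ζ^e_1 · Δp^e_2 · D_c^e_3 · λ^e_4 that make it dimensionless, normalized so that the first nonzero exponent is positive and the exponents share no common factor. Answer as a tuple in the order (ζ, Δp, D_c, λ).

M: e_1·(-2) + e_2·(1) + e_3·(0) + e_4·(0) = 0
L: e_1·(-1) + e_2·(-1) + e_3·(2) + e_4·(1) = 0
T: e_1·(1) + e_2·(-2) + e_3·(-1) + e_4·(-2) = 0
Solving this homogeneous linear system for the smallest-integer solution (first nonzero entry positive) gives (1, 2, 3, -3).

(1, 2, 3, -3)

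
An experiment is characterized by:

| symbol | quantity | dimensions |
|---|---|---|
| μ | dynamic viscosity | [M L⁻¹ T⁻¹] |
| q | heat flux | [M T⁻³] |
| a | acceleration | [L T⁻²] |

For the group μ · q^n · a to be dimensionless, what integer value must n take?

-1

Balance the M exponent: (1)·n from q, plus (1) + (0) = 1 from the rest, must sum to zero.
n + 1 = 0, so n = -1.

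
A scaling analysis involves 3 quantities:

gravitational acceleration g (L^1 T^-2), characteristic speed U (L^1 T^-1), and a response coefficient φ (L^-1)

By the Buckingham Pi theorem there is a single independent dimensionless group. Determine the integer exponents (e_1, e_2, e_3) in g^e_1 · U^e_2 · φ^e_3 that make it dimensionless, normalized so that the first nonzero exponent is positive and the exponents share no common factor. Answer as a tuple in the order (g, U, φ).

L: e_1·(1) + e_2·(1) + e_3·(-1) = 0
T: e_1·(-2) + e_2·(-1) + e_3·(0) = 0
Solving this homogeneous linear system for the smallest-integer solution (first nonzero entry positive) gives (1, -2, -1).

(1, -2, -1)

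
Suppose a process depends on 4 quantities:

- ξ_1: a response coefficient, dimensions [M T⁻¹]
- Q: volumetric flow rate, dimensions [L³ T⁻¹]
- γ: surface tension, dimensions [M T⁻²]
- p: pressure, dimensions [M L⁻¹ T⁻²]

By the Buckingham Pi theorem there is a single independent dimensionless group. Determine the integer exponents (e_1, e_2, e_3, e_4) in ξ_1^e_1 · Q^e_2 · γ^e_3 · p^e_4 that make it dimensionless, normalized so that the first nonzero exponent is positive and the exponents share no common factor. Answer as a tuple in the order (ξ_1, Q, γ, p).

M: e_1·(1) + e_2·(0) + e_3·(1) + e_4·(1) = 0
L: e_1·(0) + e_2·(3) + e_3·(0) + e_4·(-1) = 0
T: e_1·(-1) + e_2·(-1) + e_3·(-2) + e_4·(-2) = 0
Solving this homogeneous linear system for the smallest-integer solution (first nonzero entry positive) gives (1, 1, -4, 3).

(1, 1, -4, 3)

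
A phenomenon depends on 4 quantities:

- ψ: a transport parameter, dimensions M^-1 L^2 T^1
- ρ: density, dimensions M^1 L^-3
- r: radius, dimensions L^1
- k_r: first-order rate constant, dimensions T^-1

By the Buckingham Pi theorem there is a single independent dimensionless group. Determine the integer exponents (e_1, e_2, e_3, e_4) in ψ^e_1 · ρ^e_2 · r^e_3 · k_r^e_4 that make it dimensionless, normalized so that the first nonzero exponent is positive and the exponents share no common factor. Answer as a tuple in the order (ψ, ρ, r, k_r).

(1, 1, 1, 1)

M: e_1·(-1) + e_2·(1) + e_3·(0) + e_4·(0) = 0
L: e_1·(2) + e_2·(-3) + e_3·(1) + e_4·(0) = 0
T: e_1·(1) + e_2·(0) + e_3·(0) + e_4·(-1) = 0
Solving this homogeneous linear system for the smallest-integer solution (first nonzero entry positive) gives (1, 1, 1, 1).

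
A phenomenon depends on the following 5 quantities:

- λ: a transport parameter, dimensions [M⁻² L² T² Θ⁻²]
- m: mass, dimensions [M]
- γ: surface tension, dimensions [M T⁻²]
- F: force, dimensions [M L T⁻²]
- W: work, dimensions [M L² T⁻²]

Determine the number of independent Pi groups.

There are 5 variables and 4 base dimensions (M, L, T, Θ).
The dimension matrix has rank 4.
Independent dimensionless groups: 5 − 4 = 1.

1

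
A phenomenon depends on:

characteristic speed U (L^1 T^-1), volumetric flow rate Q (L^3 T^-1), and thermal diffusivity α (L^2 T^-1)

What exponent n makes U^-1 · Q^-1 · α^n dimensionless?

2

Balance the L exponent: (2)·n from α, plus −(1) − (3) = -4 from the rest, must sum to zero.
2n − 4 = 0, so n = 2.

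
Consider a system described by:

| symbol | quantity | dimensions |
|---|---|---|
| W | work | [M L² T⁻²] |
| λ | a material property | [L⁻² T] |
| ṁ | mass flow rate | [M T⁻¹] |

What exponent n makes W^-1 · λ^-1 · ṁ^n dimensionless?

1

Balance the M exponent: (1)·n from ṁ, plus −(1) − (0) = -1 from the rest, must sum to zero.
n − 1 = 0, so n = 1.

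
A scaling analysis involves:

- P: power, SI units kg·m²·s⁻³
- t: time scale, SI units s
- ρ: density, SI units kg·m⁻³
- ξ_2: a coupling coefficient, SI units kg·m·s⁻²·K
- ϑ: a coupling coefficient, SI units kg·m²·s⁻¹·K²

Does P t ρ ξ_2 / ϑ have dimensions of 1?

Sum the exponent of each base dimension across the product:
  M: [P]_M + [t]_M + [ρ]_M + [ξ_2]_M − [ϑ]_M = (1) + (0) + (1) + (1) − (1) = 2
  L: [P]_L + [t]_L + [ρ]_L + [ξ_2]_L − [ϑ]_L = (2) + (0) + (-3) + (1) − (2) = -2
  T: [P]_T + [t]_T + [ρ]_T + [ξ_2]_T − [ϑ]_T = (-3) + (1) + (0) + (-2) − (-1) = -3
  Θ: [P]_Θ + [t]_Θ + [ρ]_Θ + [ξ_2]_Θ − [ϑ]_Θ = (0) + (0) + (0) + (1) − (2) = -1
Net dimensions [M² L⁻² T⁻³ Θ⁻¹] ≠ [1] — not dimensionless.

no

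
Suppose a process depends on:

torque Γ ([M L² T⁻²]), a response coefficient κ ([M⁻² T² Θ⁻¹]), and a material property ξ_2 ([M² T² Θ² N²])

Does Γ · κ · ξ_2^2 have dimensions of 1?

no

Sum the exponent of each base dimension across the product:
  M: [Γ]_M + [κ]_M + 2·[ξ_2]_M = (1) + (-2) + 2·(2) = 3
  L: [Γ]_L + [κ]_L + 2·[ξ_2]_L = (2) + (0) + 2·(0) = 2
  T: [Γ]_T + [κ]_T + 2·[ξ_2]_T = (-2) + (2) + 2·(2) = 4
  Θ: [Γ]_Θ + [κ]_Θ + 2·[ξ_2]_Θ = (0) + (-1) + 2·(2) = 3
  N: [Γ]_N + [κ]_N + 2·[ξ_2]_N = (0) + (0) + 2·(2) = 4
Net dimensions [M³ L² T⁴ Θ³ N⁴] ≠ [1] — not dimensionless.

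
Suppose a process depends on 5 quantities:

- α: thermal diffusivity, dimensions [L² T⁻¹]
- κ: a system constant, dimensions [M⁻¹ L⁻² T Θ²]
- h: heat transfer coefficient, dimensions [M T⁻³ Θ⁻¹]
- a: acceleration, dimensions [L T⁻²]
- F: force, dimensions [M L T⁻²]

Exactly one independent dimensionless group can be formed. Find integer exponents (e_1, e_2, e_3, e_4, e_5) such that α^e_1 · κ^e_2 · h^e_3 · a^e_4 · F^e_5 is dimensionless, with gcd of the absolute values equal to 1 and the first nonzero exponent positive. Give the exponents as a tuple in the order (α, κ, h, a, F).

(3, 1, 2, -3, -1)

M: e_1·(0) + e_2·(-1) + e_3·(1) + e_4·(0) + e_5·(1) = 0
L: e_1·(2) + e_2·(-2) + e_3·(0) + e_4·(1) + e_5·(1) = 0
T: e_1·(-1) + e_2·(1) + e_3·(-3) + e_4·(-2) + e_5·(-2) = 0
Θ: e_1·(0) + e_2·(2) + e_3·(-1) + e_4·(0) + e_5·(0) = 0
Solving this homogeneous linear system for the smallest-integer solution (first nonzero entry positive) gives (3, 1, 2, -3, -1).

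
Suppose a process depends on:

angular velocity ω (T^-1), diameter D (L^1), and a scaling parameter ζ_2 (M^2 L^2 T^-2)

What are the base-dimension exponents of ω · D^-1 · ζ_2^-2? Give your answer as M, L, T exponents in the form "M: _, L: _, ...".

M: -4, L: -5, T: 3

Collect each base-dimension exponent across the product:
  M: (0) − (0) − 2·(2) = -4
  L: (0) − (1) − 2·(2) = -5
  T: (-1) − (0) − 2·(-2) = 3
So the dimensions are [M⁻⁴ L⁻⁵ T³].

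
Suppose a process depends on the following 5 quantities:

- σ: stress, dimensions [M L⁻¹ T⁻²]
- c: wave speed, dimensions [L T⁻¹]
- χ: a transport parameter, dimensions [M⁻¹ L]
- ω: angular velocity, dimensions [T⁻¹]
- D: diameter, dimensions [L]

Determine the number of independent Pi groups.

2

There are 5 variables and 3 base dimensions (M, L, T).
The dimension matrix has rank 3.
Independent dimensionless groups: 5 − 3 = 2.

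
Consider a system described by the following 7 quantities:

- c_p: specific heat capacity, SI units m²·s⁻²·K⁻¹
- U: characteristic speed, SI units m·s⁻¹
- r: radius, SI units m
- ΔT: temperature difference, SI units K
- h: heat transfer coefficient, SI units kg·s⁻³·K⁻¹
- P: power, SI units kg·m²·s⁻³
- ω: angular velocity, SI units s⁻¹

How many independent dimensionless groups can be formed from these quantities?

There are 7 variables and 4 base dimensions (M, L, T, Θ).
The dimension matrix has rank 4.
Independent dimensionless groups: 7 − 4 = 3.

3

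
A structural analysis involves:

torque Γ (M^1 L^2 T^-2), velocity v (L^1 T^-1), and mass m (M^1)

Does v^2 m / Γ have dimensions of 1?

Sum the exponent of each base dimension across the product:
  M: −[Γ]_M + 2·[v]_M + [m]_M = −(1) + 2·(0) + (1) = 0
  L: −[Γ]_L + 2·[v]_L + [m]_L = −(2) + 2·(1) + (0) = 0
  T: −[Γ]_T + 2·[v]_T + [m]_T = −(-2) + 2·(-1) + (0) = 0
All base exponents vanish — dimensionless.

yes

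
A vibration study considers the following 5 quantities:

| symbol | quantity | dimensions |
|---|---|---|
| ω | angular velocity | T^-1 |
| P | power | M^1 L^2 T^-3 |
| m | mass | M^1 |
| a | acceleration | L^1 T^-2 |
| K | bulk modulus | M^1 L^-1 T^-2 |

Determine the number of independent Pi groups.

There are 5 variables and 3 base dimensions (M, L, T).
The dimension matrix has rank 3.
Independent dimensionless groups: 5 − 3 = 2.

2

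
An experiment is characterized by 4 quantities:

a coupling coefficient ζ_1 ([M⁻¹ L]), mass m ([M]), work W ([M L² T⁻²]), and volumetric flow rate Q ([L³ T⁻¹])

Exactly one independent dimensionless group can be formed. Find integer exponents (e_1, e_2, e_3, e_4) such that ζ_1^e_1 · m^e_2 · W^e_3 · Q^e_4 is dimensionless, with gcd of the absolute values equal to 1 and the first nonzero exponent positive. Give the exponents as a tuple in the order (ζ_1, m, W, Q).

(4, 3, 1, -2)

M: e_1·(-1) + e_2·(1) + e_3·(1) + e_4·(0) = 0
L: e_1·(1) + e_2·(0) + e_3·(2) + e_4·(3) = 0
T: e_1·(0) + e_2·(0) + e_3·(-2) + e_4·(-1) = 0
Solving this homogeneous linear system for the smallest-integer solution (first nonzero entry positive) gives (4, 3, 1, -2).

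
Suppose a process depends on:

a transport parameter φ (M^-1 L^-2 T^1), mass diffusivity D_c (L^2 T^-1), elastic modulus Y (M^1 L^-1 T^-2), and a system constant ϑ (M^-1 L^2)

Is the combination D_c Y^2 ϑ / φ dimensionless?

no

Sum the exponent of each base dimension across the product:
  M: −[φ]_M + [D_c]_M + 2·[Y]_M + [ϑ]_M = −(-1) + (0) + 2·(1) + (-1) = 2
  L: −[φ]_L + [D_c]_L + 2·[Y]_L + [ϑ]_L = −(-2) + (2) + 2·(-1) + (2) = 4
  T: −[φ]_T + [D_c]_T + 2·[Y]_T + [ϑ]_T = −(1) + (-1) + 2·(-2) + (0) = -6
Net dimensions [M² L⁴ T⁻⁶] ≠ [1] — not dimensionless.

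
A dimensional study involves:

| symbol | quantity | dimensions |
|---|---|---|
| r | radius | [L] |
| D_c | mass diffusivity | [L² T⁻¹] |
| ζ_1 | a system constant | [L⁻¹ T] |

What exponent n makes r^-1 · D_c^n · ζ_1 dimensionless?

1

Balance the L exponent: (2)·n from D_c, plus −(1) + (-1) = -2 from the rest, must sum to zero.
2n − 2 = 0, so n = 1.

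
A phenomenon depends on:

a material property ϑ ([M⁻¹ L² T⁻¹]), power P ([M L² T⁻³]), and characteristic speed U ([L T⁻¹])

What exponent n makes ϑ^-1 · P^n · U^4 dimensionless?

-1

Balance the M exponent: (1)·n from P, plus −(-1) + 4·(0) = 1 from the rest, must sum to zero.
n + 1 = 0, so n = -1.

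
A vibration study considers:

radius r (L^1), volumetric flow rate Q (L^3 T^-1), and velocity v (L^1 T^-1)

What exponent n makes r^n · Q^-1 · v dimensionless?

Balance the L exponent: (1)·n from r, plus −(3) + (1) = -2 from the rest, must sum to zero.
n − 2 = 0, so n = 2.

2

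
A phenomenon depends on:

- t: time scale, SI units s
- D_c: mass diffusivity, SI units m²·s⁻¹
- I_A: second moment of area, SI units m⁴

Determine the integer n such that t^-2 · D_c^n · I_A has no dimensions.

Balance the L exponent: (2)·n from D_c, plus −2·(0) + (4) = 4 from the rest, must sum to zero.
2n + 4 = 0, so n = -2.

-2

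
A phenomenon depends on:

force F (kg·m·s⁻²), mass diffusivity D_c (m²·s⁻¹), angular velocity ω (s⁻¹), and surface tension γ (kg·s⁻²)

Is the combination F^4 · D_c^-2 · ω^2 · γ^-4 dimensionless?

yes

Sum the exponent of each base dimension across the product:
  M: 4·[F]_M − 2·[D_c]_M + 2·[ω]_M − 4·[γ]_M = 4·(1) − 2·(0) + 2·(0) − 4·(1) = 0
  L: 4·[F]_L − 2·[D_c]_L + 2·[ω]_L − 4·[γ]_L = 4·(1) − 2·(2) + 2·(0) − 4·(0) = 0
  T: 4·[F]_T − 2·[D_c]_T + 2·[ω]_T − 4·[γ]_T = 4·(-2) − 2·(-1) + 2·(-1) − 4·(-2) = 0
All base exponents vanish — dimensionless.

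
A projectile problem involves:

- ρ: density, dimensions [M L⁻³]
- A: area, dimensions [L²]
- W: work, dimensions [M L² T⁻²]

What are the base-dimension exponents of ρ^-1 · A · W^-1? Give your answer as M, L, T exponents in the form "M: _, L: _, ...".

M: -2, L: 3, T: 2

Collect each base-dimension exponent across the product:
  M: −(1) + (0) − (1) = -2
  L: −(-3) + (2) − (2) = 3
  T: −(0) + (0) − (-2) = 2
So the dimensions are [M⁻² L³ T²].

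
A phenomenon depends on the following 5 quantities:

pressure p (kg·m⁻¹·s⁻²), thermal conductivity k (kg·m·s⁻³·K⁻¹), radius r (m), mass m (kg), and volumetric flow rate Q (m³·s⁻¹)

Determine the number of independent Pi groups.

1

There are 5 variables and 4 base dimensions (M, L, T, Θ).
The dimension matrix has rank 4.
Independent dimensionless groups: 5 − 4 = 1.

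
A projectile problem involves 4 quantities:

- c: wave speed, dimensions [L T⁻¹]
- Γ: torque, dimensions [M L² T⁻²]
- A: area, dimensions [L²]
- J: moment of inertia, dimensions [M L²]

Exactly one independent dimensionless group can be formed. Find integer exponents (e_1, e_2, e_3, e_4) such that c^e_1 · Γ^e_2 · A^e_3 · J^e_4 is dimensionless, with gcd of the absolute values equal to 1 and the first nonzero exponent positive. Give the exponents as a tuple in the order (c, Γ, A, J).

M: e_1·(0) + e_2·(1) + e_3·(0) + e_4·(1) = 0
L: e_1·(1) + e_2·(2) + e_3·(2) + e_4·(2) = 0
T: e_1·(-1) + e_2·(-2) + e_3·(0) + e_4·(0) = 0
Solving this homogeneous linear system for the smallest-integer solution (first nonzero entry positive) gives (2, -1, -1, 1).

(2, -1, -1, 1)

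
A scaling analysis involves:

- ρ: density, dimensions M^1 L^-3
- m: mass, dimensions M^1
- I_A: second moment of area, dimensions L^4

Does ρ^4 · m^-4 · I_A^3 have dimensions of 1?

yes

Sum the exponent of each base dimension across the product:
  M: 4·[ρ]_M − 4·[m]_M + 3·[I_A]_M = 4·(1) − 4·(1) + 3·(0) = 0
  L: 4·[ρ]_L − 4·[m]_L + 3·[I_A]_L = 4·(-3) − 4·(0) + 3·(4) = 0
  T: 4·[ρ]_T − 4·[m]_T + 3·[I_A]_T = 4·(0) − 4·(0) + 3·(0) = 0
  Θ: 4·[ρ]_Θ − 4·[m]_Θ + 3·[I_A]_Θ = 4·(0) − 4·(0) + 3·(0) = 0
All base exponents vanish — dimensionless.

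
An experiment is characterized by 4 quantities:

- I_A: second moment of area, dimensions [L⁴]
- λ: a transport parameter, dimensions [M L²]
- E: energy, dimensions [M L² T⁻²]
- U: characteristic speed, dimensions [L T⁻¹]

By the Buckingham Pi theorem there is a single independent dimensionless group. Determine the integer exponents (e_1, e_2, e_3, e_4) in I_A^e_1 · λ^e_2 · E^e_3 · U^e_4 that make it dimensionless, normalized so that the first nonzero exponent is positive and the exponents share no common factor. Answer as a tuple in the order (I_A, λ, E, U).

M: e_1·(0) + e_2·(1) + e_3·(1) + e_4·(0) = 0
L: e_1·(4) + e_2·(2) + e_3·(2) + e_4·(1) = 0
T: e_1·(0) + e_2·(0) + e_3·(-2) + e_4·(-1) = 0
Solving this homogeneous linear system for the smallest-integer solution (first nonzero entry positive) gives (1, -2, 2, -4).

(1, -2, 2, -4)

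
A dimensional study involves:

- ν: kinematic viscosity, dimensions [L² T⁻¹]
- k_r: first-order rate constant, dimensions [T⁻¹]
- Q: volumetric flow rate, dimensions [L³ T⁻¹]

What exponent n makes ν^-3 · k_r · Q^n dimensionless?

2

Balance the L exponent: (3)·n from Q, plus −3·(2) + (0) = -6 from the rest, must sum to zero.
3n − 6 = 0, so n = 2.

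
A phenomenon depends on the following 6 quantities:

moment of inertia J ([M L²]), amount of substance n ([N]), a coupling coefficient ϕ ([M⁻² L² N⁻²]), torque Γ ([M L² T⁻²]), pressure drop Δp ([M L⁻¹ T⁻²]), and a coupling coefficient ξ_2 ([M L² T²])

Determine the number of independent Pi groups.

There are 6 variables and 4 base dimensions (M, L, T, N).
The dimension matrix has rank 4.
Independent dimensionless groups: 6 − 4 = 2.

2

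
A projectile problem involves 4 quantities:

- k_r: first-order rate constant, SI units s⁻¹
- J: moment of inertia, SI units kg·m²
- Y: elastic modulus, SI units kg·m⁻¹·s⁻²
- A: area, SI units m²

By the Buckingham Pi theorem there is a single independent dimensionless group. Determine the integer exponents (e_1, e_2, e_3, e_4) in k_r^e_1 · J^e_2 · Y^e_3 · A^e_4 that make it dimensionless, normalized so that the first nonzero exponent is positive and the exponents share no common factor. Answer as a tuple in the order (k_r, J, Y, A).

(4, 2, -2, -3)

M: e_1·(0) + e_2·(1) + e_3·(1) + e_4·(0) = 0
L: e_1·(0) + e_2·(2) + e_3·(-1) + e_4·(2) = 0
T: e_1·(-1) + e_2·(0) + e_3·(-2) + e_4·(0) = 0
Solving this homogeneous linear system for the smallest-integer solution (first nonzero entry positive) gives (4, 2, -2, -3).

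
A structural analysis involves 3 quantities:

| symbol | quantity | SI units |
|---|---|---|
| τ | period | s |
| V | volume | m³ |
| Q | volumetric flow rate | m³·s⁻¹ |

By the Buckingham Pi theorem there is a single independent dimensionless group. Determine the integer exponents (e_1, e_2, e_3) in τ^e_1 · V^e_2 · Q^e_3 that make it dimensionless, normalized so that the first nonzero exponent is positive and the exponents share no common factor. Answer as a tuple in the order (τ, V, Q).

(1, -1, 1)

L: e_1·(0) + e_2·(3) + e_3·(3) = 0
T: e_1·(1) + e_2·(0) + e_3·(-1) = 0
Solving this homogeneous linear system for the smallest-integer solution (first nonzero entry positive) gives (1, -1, 1).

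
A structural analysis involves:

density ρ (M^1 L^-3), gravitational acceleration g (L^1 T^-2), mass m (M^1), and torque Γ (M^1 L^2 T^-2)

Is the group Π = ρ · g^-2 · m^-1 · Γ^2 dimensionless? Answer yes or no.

no

Sum the exponent of each base dimension across the product:
  M: [ρ]_M − 2·[g]_M − [m]_M + 2·[Γ]_M = (1) − 2·(0) − (1) + 2·(1) = 2
  L: [ρ]_L − 2·[g]_L − [m]_L + 2·[Γ]_L = (-3) − 2·(1) − (0) + 2·(2) = -1
  T: [ρ]_T − 2·[g]_T − [m]_T + 2·[Γ]_T = (0) − 2·(-2) − (0) + 2·(-2) = 0
Net dimensions [M² L⁻¹] ≠ [1] — not dimensionless.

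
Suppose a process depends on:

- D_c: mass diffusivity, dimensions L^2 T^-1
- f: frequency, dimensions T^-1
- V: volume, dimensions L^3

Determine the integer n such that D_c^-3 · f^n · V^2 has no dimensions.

Balance the T exponent: (-1)·n from f, plus −3·(-1) + 2·(0) = 3 from the rest, must sum to zero.
−n + 3 = 0, so n = 3.

3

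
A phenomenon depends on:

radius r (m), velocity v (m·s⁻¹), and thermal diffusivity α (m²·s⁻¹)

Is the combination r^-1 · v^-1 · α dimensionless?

yes

Sum the exponent of each base dimension across the product:
  M: −[r]_M − [v]_M + [α]_M = −(0) − (0) + (0) = 0
  L: −[r]_L − [v]_L + [α]_L = −(1) − (1) + (2) = 0
  T: −[r]_T − [v]_T + [α]_T = −(0) − (-1) + (-1) = 0
All base exponents vanish — dimensionless.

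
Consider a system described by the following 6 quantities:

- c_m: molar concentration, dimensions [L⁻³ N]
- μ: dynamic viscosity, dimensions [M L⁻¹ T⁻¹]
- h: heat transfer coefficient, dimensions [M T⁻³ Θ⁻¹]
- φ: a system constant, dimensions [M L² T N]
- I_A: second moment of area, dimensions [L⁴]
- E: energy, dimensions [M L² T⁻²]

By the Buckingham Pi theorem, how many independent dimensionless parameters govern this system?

1

There are 6 variables and 5 base dimensions (M, L, T, Θ, N).
The dimension matrix has rank 5.
Independent dimensionless groups: 6 − 5 = 1.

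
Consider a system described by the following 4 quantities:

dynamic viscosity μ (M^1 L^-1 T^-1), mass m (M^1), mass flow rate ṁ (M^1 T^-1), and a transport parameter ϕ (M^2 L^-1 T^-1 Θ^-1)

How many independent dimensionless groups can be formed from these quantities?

There are 4 variables and 4 base dimensions (M, L, T, Θ).
The dimension matrix has rank 4.
Independent dimensionless groups: 4 − 4 = 0.

0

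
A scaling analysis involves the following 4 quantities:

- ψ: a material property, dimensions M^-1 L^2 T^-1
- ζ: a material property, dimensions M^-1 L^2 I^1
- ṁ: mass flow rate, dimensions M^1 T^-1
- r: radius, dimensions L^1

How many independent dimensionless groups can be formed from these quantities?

There are 4 variables and 4 base dimensions (M, L, T, I).
The dimension matrix has rank 4.
Independent dimensionless groups: 4 − 4 = 0.

0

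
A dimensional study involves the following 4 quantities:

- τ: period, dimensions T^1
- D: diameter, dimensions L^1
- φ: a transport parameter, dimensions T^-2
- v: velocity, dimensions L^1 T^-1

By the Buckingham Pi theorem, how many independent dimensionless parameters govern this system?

There are 4 variables and 2 base dimensions (L, T).
The dimension matrix has rank 2.
Independent dimensionless groups: 4 − 2 = 2.

2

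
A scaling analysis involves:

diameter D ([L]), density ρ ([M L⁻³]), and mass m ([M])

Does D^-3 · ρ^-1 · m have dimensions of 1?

Sum the exponent of each base dimension across the product:
  M: −3·[D]_M − [ρ]_M + [m]_M = −3·(0) − (1) + (1) = 0
  L: −3·[D]_L − [ρ]_L + [m]_L = −3·(1) − (-3) + (0) = 0
  T: −3·[D]_T − [ρ]_T + [m]_T = −3·(0) − (0) + (0) = 0
All base exponents vanish — dimensionless.

yes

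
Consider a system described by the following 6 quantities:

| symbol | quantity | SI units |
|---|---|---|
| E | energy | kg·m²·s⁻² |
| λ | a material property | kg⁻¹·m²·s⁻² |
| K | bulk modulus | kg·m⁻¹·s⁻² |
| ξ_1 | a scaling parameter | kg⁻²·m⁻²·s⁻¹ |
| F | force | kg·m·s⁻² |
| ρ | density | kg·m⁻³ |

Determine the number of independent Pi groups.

There are 6 variables and 3 base dimensions (M, L, T).
The dimension matrix has rank 3.
Independent dimensionless groups: 6 − 3 = 3.

3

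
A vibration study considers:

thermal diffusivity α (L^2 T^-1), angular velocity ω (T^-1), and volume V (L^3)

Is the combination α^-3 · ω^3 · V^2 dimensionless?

yes

Sum the exponent of each base dimension across the product:
  L: −3·[α]_L + 3·[ω]_L + 2·[V]_L = −3·(2) + 3·(0) + 2·(3) = 0
  T: −3·[α]_T + 3·[ω]_T + 2·[V]_T = −3·(-1) + 3·(-1) + 2·(0) = 0
All base exponents vanish — dimensionless.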